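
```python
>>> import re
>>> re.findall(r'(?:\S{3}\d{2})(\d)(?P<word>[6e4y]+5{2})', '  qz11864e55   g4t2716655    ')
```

Pattern: exactly 3 of a non-whitespace character, then exactly 2 of a digit (non-capturing group); then a digit (captured); then one or more of one of [6e4y], then exactly 2 of the literal '5' (captured as 'word').
Matches: at [2:12] match 'qz11864e55', groups = ('6', '4e55'); at [15:25] match 'g4t2716655', groups = ('1', '6655').
With 2 capturing groups, `findall` returns a 2-tuple per match.

[('6', '4e55'), ('1', '6655')]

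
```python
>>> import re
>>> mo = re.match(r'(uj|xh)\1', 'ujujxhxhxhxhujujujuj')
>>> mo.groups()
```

('uj',)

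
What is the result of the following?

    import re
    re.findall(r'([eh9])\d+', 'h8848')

['h']

The pattern matches one of [eh9] (captured); then one or more of a digit.
`findall` collects group 1 from the one match (1 total).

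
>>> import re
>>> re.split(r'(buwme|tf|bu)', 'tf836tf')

['', 'tf', '836', 'tf', '']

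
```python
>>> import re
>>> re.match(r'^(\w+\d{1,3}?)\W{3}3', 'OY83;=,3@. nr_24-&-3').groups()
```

The pattern matches anchored at the start of the string; then one or more of a word character, then 1 to 3 of a digit (lazy) (captured); then exactly 3 of a non-word character, then the literal '3'.
`match` is anchored at position 0; if the pattern doesn't fit there, it returns None.
The match spans [0:8] → 'OY83;=,3'.
Captured: group 1 = 'OY83'.

('OY83',)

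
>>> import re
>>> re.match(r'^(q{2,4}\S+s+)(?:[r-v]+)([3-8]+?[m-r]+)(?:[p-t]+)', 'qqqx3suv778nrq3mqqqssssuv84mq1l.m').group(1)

'qqqx3suv778nrq3mqqqssss'

The match spans [0:29] → 'qqqx3suv778nrq3mqqqssssuv84mq'.
Captured: group 1 = 'qqqx3suv778nrq3mqqqssss', group 2 = '84m'.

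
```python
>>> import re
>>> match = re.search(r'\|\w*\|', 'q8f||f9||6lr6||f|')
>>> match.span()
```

(3, 5)

The match spans [3:5] → '||'.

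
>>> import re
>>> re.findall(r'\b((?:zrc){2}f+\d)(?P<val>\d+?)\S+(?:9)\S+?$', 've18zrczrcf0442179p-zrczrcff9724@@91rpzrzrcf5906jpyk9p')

[('zrczrcff9', '7')]

Multiple groups make `findall` return tuples — one 2-tuple for the one match.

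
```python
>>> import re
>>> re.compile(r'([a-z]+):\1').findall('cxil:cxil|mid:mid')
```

['cxil', 'mid']

A backreference is literal: `\1` must see the identical characters the first group matched.
With a single group, `findall` returns only what that group captured — 2 items.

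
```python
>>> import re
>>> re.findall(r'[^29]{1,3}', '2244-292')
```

['44-']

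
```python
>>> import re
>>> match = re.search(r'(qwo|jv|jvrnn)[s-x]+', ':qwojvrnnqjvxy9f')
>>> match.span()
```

`re.search` scans for the first position where the pattern succeeds.
The match spans [10:13] → 'jvx'.
Captured: group 1 = 'jv'.

(10, 13)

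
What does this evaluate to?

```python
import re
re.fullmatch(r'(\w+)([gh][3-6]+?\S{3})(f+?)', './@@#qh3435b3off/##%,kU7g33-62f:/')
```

This matches one or more of a word character (captured); then one of [gh], then one or more of a character in [3-6] (lazy), then exactly 3 of a non-whitespace character (captured); then one or more of a literal 'f' (lazy) (captured).
`re.fullmatch` is like wrapping the pattern in `^…$` (in single-line mode).
Here the string isn't matched end-to-end, so the call returns None.

None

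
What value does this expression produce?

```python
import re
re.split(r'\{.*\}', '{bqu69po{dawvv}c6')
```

['', 'c6']

Matches to split on: at [0:15] → '{bqu69po{dawvv}'.
The string is cut at each match, leaving 2 pieces.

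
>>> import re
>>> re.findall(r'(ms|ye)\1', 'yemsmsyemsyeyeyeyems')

['ms', 'ye', 'ye']

`\1` is not a pattern — it's the concrete string captured by group 1, re-applied verbatim.
Walking the string: at [2:6] match 'msms', group 1 = 'ms'; at [10:14] match 'yeye', group 1 = 'ye'; at [14:18] match 'yeye', group 1 = 'ye'.
One capturing group, so `findall` returns just the captured substring from each match — 3 in all.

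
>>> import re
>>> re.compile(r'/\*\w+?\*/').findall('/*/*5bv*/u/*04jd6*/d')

['/*5bv*/', '/*04jd6*/']

Scanning left to right: at [2:9] → '/*5bv*/'; at [10:19] → '/*04jd6*/'.
`findall` yields the raw match text (2 of them) because the pattern has no groups.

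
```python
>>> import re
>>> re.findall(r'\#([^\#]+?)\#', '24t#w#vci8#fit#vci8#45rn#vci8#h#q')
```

Because there's exactly one group, `findall` drops the full match and keeps group 1 from each hit.

['w', 'fit', '45rn', 'h']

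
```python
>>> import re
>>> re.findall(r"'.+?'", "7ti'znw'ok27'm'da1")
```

["'znw'", "'m'"]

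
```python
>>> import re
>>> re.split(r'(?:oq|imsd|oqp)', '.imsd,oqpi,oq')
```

['.', ',', 'pi,', '']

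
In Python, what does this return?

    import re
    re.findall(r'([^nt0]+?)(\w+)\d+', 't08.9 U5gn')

[('8.9 ', 'U')]

Pattern: one or more of any character except [nt0] (lazy) (captured); then one or more of a word character (captured); then one or more of a digit.
Multiple groups make `findall` return tuples — one 2-tuple for the one match.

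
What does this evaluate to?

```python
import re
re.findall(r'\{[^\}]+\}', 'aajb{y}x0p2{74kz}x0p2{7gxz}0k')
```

['{y}', '{74kz}', '{7gxz}']

Walking the string: at [4:7] → '{y}'; at [11:17] → '{74kz}'; at [21:27] → '{7gxz}'.
Since nothing is captured, `findall` lists the 3 matched substrings directly.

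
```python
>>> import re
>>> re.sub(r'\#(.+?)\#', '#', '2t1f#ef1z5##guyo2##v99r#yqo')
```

'2t1f###yqo'

Because the quantifier is non-greedy, it stops expanding at the earliest point where the rest of the pattern can succeed.
Every occurrence is swapped for '#'.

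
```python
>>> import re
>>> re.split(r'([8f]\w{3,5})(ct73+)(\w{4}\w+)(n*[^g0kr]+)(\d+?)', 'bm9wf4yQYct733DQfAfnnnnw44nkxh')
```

['bm9w', 'f4yQY', 'ct733', 'DQfAfnnnnw', '4', '4', 'nkxh']

With a capturing group present, the delimiter's captured portion is kept in the result list.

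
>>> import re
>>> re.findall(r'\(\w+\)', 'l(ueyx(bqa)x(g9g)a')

['(bqa)', '(g9g)']

Walking the string: at [6:11] → '(bqa)'; at [12:17] → '(g9g)'.
No capturing groups, so `findall` returns the 2 full match strings.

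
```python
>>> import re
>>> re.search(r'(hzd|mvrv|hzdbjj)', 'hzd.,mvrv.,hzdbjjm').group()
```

`search` walks the string left to right and returns the first match it finds.
The match spans [0:3] → 'hzd'.
Captured: group 1 = 'hzd'.

'hzd'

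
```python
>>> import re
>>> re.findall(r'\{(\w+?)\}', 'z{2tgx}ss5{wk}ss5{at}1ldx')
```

['2tgx', 'wk', 'at']

Walking the string: at [1:7] match '{2tgx}', group 1 = '2tgx'; at [10:14] match '{wk}', group 1 = 'wk'; at [17:21] match '{at}', group 1 = 'at'.
Because there's exactly one group, `findall` drops the full match and keeps group 1 from each hit.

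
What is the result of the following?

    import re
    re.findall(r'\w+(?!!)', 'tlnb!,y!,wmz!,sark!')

The negative lookahead/lookbehind blocks any match where the forbidden context is present.
Scanning left to right: at [0:3] → 'tln'; at [9:11] → 'wm'; at [14:17] → 'sar'.
Since nothing is captured, `findall` lists the 3 matched substrings directly.

['tln', 'wm', 'sar']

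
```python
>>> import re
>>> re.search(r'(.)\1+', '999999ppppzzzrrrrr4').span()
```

(0, 6)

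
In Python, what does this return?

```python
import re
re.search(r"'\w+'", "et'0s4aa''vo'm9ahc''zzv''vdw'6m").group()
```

"'0s4aa'"

`re.search` tries every starting position until one works.
The match spans [2:9] → "'0s4aa'".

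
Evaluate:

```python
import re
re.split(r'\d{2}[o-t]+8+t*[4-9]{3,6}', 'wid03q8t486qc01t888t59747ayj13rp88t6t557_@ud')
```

['wid', 'qc', 'ayj13rp88t6t557_@ud']

The string is cut at each match, leaving 3 pieces.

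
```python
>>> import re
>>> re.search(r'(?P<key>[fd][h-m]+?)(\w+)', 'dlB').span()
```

The pattern matches one of [fd], then one or more of a character in [h-m] (lazy) (captured as 'key'); then one or more of a word character (captured).
`re.search` scans for the first position where the pattern succeeds.
The match spans [0:3] → 'dlB'.
Captured: group 1 = 'dl', group 2 = 'B'.

(0, 3)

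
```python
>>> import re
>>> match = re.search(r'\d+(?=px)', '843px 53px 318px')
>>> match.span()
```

(0, 3)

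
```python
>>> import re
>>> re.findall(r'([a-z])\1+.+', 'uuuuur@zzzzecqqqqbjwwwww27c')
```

`\1` is not a pattern — it's the concrete string captured by group 1, re-applied verbatim.
Because there's exactly one group, `findall` drops the full match and keeps group 1 from the one hit.

['u']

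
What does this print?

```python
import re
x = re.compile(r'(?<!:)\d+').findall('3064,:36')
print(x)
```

A negative assertion filters positions out without eating any characters.
Matches: at [0:4] → '3064'; at [7:8] → '6'.
With no groups in the pattern, `findall` gives back each whole match — 2 here.

['3064', '6']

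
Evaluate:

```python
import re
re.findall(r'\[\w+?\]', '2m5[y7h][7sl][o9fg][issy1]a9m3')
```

Matches: at [3:8] → '[y7h]'; at [8:13] → '[7sl]'; at [13:19] → '[o9fg]'; at [19:26] → '[issy1]'.
`findall` yields the raw match text (4 of them) because the pattern has no groups.

['[y7h]', '[7sl]', '[o9fg]', '[issy1]']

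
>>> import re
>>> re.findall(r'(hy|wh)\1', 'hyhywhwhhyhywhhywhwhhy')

['hy', 'wh', 'hy', 'wh']

`\1` is not a pattern — it's the concrete string captured by group 1, re-applied verbatim.
Matches: at [0:4] match 'hyhy', group 1 = 'hy'; at [4:8] match 'whwh', group 1 = 'wh'; at [8:12] match 'hyhy', group 1 = 'hy'; at [16:20] match 'whwh', group 1 = 'wh'.
Because there's exactly one group, `findall` drops the full match and keeps group 1 from each hit.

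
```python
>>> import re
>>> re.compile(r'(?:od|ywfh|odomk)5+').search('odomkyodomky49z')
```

None

Here the pattern never matches, so the call returns None.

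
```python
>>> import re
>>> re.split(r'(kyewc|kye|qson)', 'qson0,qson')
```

['', 'qson', '0,', 'qson', '']

`re.split` interleaves the captured-group text with the surrounding fragments.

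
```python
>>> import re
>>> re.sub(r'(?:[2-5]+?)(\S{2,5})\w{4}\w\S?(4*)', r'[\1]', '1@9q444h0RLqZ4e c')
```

This matches one or more of a character in [2-5] (lazy) (non-capturing group); then 2 to 5 of a non-whitespace character (captured); then exactly 4 of a word character, then a word character, then optionally a non-whitespace character; then zero or more of a literal '4' (captured).
Because the quantifier is non-greedy, it stops expanding at the earliest point where the rest of the pattern can succeed.
Matches: at [4:15] → '444h0RLqZ4e'.
The replacement refers to a captured group, so each match is rewritten using its own captured text.

'1@9q[44h0R] c'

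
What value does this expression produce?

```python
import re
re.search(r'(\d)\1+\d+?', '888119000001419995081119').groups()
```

The match spans [0:4] → '8881'.
Captured: group 1 = '8'.

('8',)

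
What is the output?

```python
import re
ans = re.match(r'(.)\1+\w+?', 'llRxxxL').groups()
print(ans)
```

('l',)

After group 1 captures some text, `\1` only succeeds where that same text appears again.
`match` is anchored at position 0; if the pattern doesn't fit there, it returns None.
The match spans [0:3] → 'llR'.
Captured: group 1 = 'l'.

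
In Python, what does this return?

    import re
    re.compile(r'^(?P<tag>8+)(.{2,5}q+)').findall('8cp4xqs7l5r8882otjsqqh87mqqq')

[('8', 'cp4xq')]

2 groups means the one result is a tuple of 2 captured strings — 1 here.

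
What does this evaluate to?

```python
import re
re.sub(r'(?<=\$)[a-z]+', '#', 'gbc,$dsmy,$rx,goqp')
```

'gbc,$#,$#,goqp'

The lookaround is zero-width — it requires the adjacent text to match without consuming it, so the asserted text isn't part of the match.
Matches: at [5:9] → 'dsmy'; at [11:13] → 'rx'.
Each match is replaced by '#'.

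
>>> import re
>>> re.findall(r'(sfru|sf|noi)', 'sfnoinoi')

`findall` collects group 1 from each match (3 total).

['sf', 'noi', 'noi']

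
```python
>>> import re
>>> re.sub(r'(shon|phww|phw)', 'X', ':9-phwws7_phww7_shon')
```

Alternation isn't longest-match — the leftmost alternative that fits at this position is chosen.
`sub` substitutes 'X' at each match site.

':9-Xs7_X7_X'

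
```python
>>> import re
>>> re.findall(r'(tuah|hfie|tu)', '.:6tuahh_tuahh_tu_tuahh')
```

['tuah', 'tuah', 'tu', 'tuah']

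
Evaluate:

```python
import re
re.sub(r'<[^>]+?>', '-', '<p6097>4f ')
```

Every occurrence is swapped for '-'.

'-4f '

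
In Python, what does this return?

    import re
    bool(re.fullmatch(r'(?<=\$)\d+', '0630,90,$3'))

The positive lookaround only admits positions where the adjacent text matches; those characters stay outside the span.
`re.fullmatch` is like wrapping the pattern in `^…$` (in single-line mode).
Here there's no way to consume every character, so the call returns None, and `bool(None)` is False.

False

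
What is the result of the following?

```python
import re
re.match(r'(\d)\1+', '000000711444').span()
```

(0, 6)

`\1` has to match the exact text group 1 already captured.
`re.match` only tries the pattern at the start of the string.
The match spans [0:6] → '000000'.
Captured: group 1 = '0'.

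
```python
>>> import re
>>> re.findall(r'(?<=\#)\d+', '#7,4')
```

['7']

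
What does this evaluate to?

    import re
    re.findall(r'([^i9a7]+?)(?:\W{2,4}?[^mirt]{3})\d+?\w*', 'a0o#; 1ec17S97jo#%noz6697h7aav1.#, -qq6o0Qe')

['0o', 'v1']

This matches one or more of any character except [i9a7] (lazy) (captured); then 2 to 4 of a non-word character (lazy), then exactly 3 of any character except [mirt] (non-capturing group); then one or more of a digit (lazy), then zero or more of a word character.
A non-greedy quantifier consumes as few characters as it can — just enough that the remainder of the pattern still matches from where it stops; whatever follows it matches normally.
Matches: at [1:16] match '0o#; 1ec17S97jo', group 1 = '0o'; at [29:43] match 'v1.#, -qq6o0Qe', group 1 = 'v1'.
`findall` collects group 1 from each match (2 total).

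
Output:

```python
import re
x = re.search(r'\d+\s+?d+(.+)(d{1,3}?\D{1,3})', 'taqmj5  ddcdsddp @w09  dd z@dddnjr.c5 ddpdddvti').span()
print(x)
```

This matches one or more of a digit, then one or more of whitespace (lazy); then one or more of a literal 'd'; then one or more of any character (captured); then 1 to 3 of a literal 'd' (lazy), then 1 to 3 of a non-digit (captured).
Unlike `match`, `search` isn't anchored — it looks for the pattern anywhere in the string.
The match spans [5:47] → '5  ddcdsddp @w09  dd z@dddnjr.c5 ddpdddvti'.
Captured: group 1 = 'cdsddp @w09  dd z@dddnjr.c5 ddpdd', group 2 = 'dvti'.

(5, 47)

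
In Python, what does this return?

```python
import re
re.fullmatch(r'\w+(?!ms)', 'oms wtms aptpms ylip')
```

None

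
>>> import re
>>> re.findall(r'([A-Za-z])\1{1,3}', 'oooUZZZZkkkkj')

['o', 'Z', 'k']

`\1` has to match the exact text group 1 already captured.
One capturing group, so `findall` returns just the captured substring from each match — 3 in all.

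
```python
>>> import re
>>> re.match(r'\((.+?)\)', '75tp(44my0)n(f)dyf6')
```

`re.match` won't scan ahead — the pattern has to work from the very first character.
Here position 0 doesn't satisfy it, so the call returns None.

None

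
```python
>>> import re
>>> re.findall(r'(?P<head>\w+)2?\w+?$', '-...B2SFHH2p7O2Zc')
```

This matches one or more of a word character (captured as 'head'); then optionally a literal '2', then one or more of a word character (lazy); then anchored at the end.
With a single group, `findall` returns only what that group captured — 1 item.

['B2SFHH2p7O2Z']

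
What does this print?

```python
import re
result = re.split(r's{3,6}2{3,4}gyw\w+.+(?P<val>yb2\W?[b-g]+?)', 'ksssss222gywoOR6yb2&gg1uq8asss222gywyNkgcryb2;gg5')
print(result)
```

Lazy quantifiers expand one character at a time until the remainder of the pattern can match.
The group in the pattern means `split` returns the separators' captures alongside the pieces.

['k', 'yb2;g', 'g5']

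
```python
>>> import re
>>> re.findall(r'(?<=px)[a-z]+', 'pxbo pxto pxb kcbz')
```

Because the assertion is zero-width, the text it checks is not consumed and won't appear in the result.
Walking the string: at [2:4] → 'bo'; at [7:9] → 'to'; at [12:13] → 'b'.
Since nothing is captured, `findall` lists the 3 matched substrings directly.

['bo', 'to', 'b']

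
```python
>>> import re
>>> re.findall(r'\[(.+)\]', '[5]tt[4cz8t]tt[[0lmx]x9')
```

['5]tt[4cz8t]tt[[0lmx']

`findall` collects group 1 from the one match (1 total).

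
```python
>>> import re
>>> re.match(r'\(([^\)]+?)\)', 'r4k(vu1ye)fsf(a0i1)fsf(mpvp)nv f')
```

None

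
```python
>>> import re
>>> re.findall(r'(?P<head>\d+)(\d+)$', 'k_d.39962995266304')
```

[('3996299526630', '4')]

The pattern matches one or more of a digit (captured as 'head'); then one or more of a digit (captured); then anchored at the end.
Walking the string: at [4:18] match '39962995266304', groups = ('3996299526630', '4').
2 groups means the one result is a tuple of 2 captured strings — 1 here.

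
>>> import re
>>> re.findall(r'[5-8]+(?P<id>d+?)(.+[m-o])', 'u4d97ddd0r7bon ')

Because the quantifier is non-greedy, it stops expanding at the earliest point where the rest of the pattern can succeed.
`findall` packs the 2 group values into a tuple for every match.

[('d', 'dd0r7bon')]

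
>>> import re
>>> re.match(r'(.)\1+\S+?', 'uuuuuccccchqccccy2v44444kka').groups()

`\1` is not a pattern — it's the concrete string captured by group 1, re-applied verbatim.
`re.match` only tries the pattern at the start of the string.
The match spans [0:6] → 'uuuuuc'.
Captured: group 1 = 'u'.

('u',)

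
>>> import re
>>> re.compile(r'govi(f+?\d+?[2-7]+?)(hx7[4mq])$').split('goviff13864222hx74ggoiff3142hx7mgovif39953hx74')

['goviff13864222hx74ggoiff3142hx7m', 'f39953', 'hx74', '']

The pattern matches the literal 'g', then the literal 'ovi'; then one or more of a literal 'f' (lazy), then one or more of a digit (lazy), then one or more of a character in [2-7] (lazy) (captured); then the literal 'hx7', then one of [4mq] (captured); then anchored at the end.
Matches to split on: at [32:46] → 'govif39953hx74'.
With a capturing group present, the delimiter's captured portion is kept in the result list.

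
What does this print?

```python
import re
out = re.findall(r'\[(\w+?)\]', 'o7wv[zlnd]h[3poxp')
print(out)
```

Scanning left to right: at [4:10] match '[zlnd]', group 1 = 'zlnd'.
With a single group, `findall` returns only what that group captured — 1 item.

['zlnd']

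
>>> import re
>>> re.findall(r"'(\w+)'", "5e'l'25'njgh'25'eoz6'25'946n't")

Walking the string: at [2:5] match "'l'", group 1 = 'l'; at [7:13] match "'njgh'", group 1 = 'njgh'; at [15:21] match "'eoz6'", group 1 = 'eoz6'; at [23:29] match "'946n'", group 1 = '946n'.
With a single group, `findall` returns only what that group captured — 4 items.

['l', 'njgh', 'eoz6', '946n']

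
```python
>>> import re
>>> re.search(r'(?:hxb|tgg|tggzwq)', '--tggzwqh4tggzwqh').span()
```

(2, 5)

Branches in `(...|...)` are attempted left-to-right; the first branch that allows the whole pattern to succeed is taken.
Unlike `match`, `search` isn't anchored — it looks for the pattern anywhere in the string.
The match spans [2:5] → 'tgg'.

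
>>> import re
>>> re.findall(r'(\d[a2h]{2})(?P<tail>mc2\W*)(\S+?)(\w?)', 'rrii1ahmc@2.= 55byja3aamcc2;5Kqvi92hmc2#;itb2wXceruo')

[('92h', 'mc2#;', 'i', 't')]

Pattern: a digit, then exactly 2 of one of [a2h] (captured); then the literal 'mc2', then zero or more of a non-word character (captured as 'tail'); then one or more of a non-whitespace character (lazy) (captured); then optionally a word character (captured).
Walking the string: at [33:43] match '92hmc2#;it', groups = ('92h', 'mc2#;', 'i', 't').
`findall` packs the 4 group values into a tuple for every match.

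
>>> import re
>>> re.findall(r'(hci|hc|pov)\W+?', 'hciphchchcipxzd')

Because there's exactly one group, `findall` drops the full match and keeps group 1 from each hit.
Nothing in the string satisfies the pattern, so the list is empty.

[]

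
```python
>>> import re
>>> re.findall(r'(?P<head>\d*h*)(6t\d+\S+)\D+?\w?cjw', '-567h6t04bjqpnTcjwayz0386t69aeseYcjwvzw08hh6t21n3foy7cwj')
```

[('567h', '6t04bjqpnTcjwayz0386t69aese')]

Pattern: zero or more of a digit, then zero or more of the literal 'h' (captured as 'head'); then the literal '6t', then one or more of a digit, then one or more of a non-whitespace character (captured); then one or more of a non-digit (lazy), then optionally a word character, then the literal 'cjw'.
Scanning left to right: at [1:36] match '567h6t04bjqpnTcjwayz0386t69aeseYcjw', groups = ('567h', '6t04bjqpnTcjwayz0386t69aese').
2 groups means the one result is a tuple of 2 captured strings — 1 here.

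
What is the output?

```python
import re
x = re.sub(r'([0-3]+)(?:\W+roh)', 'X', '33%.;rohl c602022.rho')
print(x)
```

Xl c602022.rho

Pattern: one or more of a character in [0-3] (captured); then one or more of a non-word character, then the literal 'roh' (non-capturing group).
Matches: at [0:8] → '33%.;roh'.
Every occurrence is swapped for 'X'.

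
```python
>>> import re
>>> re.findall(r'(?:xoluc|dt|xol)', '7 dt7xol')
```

Scanning left to right: at [2:4] → 'dt'; at [5:8] → 'xol'.
`findall` yields the raw match text (2 of them) because the pattern has no groups.

['dt', 'xol']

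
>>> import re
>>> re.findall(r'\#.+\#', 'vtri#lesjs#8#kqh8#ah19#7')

Walking the string: at [4:23] → '#lesjs#8#kqh8#ah19#'.
With no groups in the pattern, `findall` gives back each whole match — 1 here.

['#lesjs#8#kqh8#ah19#']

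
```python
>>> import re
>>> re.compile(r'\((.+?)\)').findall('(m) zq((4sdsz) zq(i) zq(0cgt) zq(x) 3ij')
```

['m', '(4sdsz', 'i', '0cgt', 'x']

With a single group, `findall` returns only what that group captured — 5 items.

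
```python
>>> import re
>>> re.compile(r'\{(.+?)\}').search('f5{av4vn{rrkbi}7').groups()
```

`search` walks the string left to right and returns the first match it finds.
The match spans [2:15] → '{av4vn{rrkbi}'.
Captured: group 1 = 'av4vn{rrkbi'.

('av4vn{rrkbi',)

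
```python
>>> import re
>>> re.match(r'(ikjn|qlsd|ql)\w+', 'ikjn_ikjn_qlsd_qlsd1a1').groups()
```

('ikjn',)

`re.match` won't scan ahead — the pattern has to work from the very first character.
The match spans [0:22] → 'ikjn_ikjn_qlsd_qlsd1a1'.
Captured: group 1 = 'ikjn'.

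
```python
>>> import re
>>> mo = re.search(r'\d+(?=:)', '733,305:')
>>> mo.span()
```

(4, 7)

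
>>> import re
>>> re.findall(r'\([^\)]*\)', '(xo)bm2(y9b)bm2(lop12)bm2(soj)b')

['(xo)', '(y9b)', '(lop12)', '(soj)']

Walking the string: at [0:4] → '(xo)'; at [7:12] → '(y9b)'; at [15:22] → '(lop12)'; at [25:30] → '(soj)'.
Since nothing is captured, `findall` lists the 4 matched substrings directly.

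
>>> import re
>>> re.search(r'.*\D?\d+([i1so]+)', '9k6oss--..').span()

This matches zero or more of any character, then optionally a non-digit; then one or more of a digit; then one or more of one of [i1so] (captured).
Unlike `match`, `search` isn't anchored — it looks for the pattern anywhere in the string.
The match spans [0:6] → '9k6oss'.
Captured: group 1 = 'oss'.

(0, 6)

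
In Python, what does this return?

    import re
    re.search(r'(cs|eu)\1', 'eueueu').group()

'eueu'

A backreference is literal: `\1` must see the identical characters the first group matched.
The match spans [0:4] → 'eueu'.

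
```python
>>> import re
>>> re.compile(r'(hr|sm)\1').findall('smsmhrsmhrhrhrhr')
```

`\1` is not a pattern — it's the concrete string captured by group 1, re-applied verbatim.
`findall` collects group 1 from each match (3 total).

['sm', 'hr', 'hr']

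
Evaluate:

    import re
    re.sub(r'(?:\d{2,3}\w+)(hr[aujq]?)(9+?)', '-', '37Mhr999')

'-99'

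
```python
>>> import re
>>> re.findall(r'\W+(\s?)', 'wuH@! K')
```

Pattern: one or more of a non-word character; then optionally whitespace (captured).
One capturing group, so `findall` returns just the captured substring from the one match — 1 in all.

['']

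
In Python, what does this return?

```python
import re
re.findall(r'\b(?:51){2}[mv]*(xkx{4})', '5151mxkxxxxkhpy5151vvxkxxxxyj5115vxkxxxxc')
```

['xkxxxx']

Pattern: a word boundary (`\b`, zero-width); then the literal '51' repeated 2 times, then zero or more of one of [mv]; then the literal 'xk', then exactly 4 of the literal 'x' (captured).
One capturing group, so `findall` returns just the captured substring from the one match — 1 in all.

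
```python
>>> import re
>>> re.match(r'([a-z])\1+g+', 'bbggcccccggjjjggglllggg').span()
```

`re.match` won't scan ahead — the pattern has to work from the very first character.
The match spans [0:4] → 'bbgg'.

(0, 4)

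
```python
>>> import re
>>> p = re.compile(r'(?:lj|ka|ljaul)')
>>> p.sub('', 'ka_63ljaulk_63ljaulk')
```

Alternation tries branches left to right and keeps the first one that lets the overall match succeed at that position.
Every occurrence is swapped for ''.

'_63aulk_63aulk'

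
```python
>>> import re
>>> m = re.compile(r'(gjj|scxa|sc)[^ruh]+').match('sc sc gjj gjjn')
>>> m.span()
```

`re.match` only tries the pattern at the start of the string.
The match spans [0:14] → 'sc sc gjj gjjn'.
Captured: group 1 = 'sc'.

(0, 14)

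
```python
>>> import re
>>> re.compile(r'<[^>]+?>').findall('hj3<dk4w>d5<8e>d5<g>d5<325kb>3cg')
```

Matches: at [3:9] → '<dk4w>'; at [11:15] → '<8e>'; at [17:20] → '<g>'; at [22:29] → '<325kb>'.
Since nothing is captured, `findall` lists the 4 matched substrings directly.

['<dk4w>', '<8e>', '<g>', '<325kb>']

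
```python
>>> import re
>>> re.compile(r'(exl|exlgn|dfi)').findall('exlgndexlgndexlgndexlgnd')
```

['exl', 'exl', 'exl', 'exl']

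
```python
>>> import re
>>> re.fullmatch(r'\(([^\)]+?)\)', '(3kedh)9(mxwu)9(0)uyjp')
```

None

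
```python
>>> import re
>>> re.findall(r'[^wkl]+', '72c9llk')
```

['72c9']

The pattern matches one or more of any character except [wkl].
Walking the string: at [0:4] → '72c9'.
With no groups in the pattern, `findall` gives back each whole match — 1 here.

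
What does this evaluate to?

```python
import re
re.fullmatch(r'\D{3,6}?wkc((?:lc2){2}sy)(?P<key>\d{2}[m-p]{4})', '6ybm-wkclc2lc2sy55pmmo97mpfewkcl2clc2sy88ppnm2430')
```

None

Pattern: 3 to 6 of a non-digit (lazy), then the literal 'wkc'; then the literal 'lc2' repeated 2 times, then the literal 'sy' (captured); then exactly 2 of a digit, then exactly 4 of a character in [m-p] (captured as 'key').
`re.fullmatch` requires the pattern to consume the entire string.
Here the string isn't matched end-to-end, so the call returns None.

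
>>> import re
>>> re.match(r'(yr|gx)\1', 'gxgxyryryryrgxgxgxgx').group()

'gxgx'

After group 1 captures some text, `\1` only succeeds where that same text appears again.
With `match`, the pattern is implicitly anchored at the beginning.
The match spans [0:4] → 'gxgx'.
Captured: group 1 = 'gx'.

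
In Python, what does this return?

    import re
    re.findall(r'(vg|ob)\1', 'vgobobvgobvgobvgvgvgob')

['ob', 'vg']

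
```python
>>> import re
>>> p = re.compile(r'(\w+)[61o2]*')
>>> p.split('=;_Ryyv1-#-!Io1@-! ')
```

['=;', '_Ryyv1', '-#-!', 'Io1', '@-! ']

This matches one or more of a word character (captured); then zero or more of one of [61o2].
Matches to split on: at [2:8] → '_Ryyv1'; at [12:15] → 'Io1'.
Because the pattern has a capturing group, `split` also inserts each captured text between the pieces.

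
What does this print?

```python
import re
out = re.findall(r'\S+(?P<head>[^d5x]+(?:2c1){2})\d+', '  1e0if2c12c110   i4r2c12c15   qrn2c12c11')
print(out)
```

['   i4r2c12c1', 'n2c12c1']

This matches one or more of a non-whitespace character; then one or more of any character except [d5x], then the literal '2c1' repeated 2 times (captured as 'head'); then one or more of a digit.
Scanning left to right: at [2:28] match '1e0if2c12c110   i4r2c12c15', group 1 = '   i4r2c12c1'; at [31:41] match 'qrn2c12c11', group 1 = 'n2c12c1'.
`findall` collects group 1 from each match (2 total).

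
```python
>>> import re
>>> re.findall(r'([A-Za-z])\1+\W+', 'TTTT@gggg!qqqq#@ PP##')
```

['T', 'g', 'q', 'P']

A backreference is literal: `\1` must see the identical characters the first group matched.
`findall` collects group 1 from each match (4 total).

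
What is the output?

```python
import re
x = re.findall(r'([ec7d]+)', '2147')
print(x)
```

['7']

The pattern matches one or more of one of [ec7d] (captured).
Because there's exactly one group, `findall` drops the full match and keeps group 1 from the one hit.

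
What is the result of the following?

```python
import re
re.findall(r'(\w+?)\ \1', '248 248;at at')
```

['248', 'at']

A backreference is literal: `\1` must see the identical characters the first group matched.
Walking the string: at [0:7] match '248 248', group 1 = '248'; at [8:13] match 'at at', group 1 = 'at'.
`findall` collects group 1 from each match (2 total).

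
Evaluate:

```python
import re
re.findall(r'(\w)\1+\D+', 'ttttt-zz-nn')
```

The backreference `\1` re-matches whatever the first group consumed, character for character.
Matches: at [0:11] match 'ttttt-zz-nn', group 1 = 't'.
One capturing group, so `findall` returns just the captured substring from the one match — 1 in all.

['t']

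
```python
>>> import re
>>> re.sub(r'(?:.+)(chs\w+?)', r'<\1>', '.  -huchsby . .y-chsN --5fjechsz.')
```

The replacement refers to a captured group, so each match is rewritten using its own captured text.

'<chsz>.'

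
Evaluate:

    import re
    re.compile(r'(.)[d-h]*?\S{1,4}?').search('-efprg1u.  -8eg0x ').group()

'-e'

The pattern matches any character (captured); then zero or more of a character in [d-h] (lazy), then 1 to 4 of a non-whitespace character (lazy).
A non-greedy quantifier consumes as few characters as it can — just enough that the remainder of the pattern still matches from where it stops; whatever follows it matches normally.
Unlike `match`, `search` isn't anchored — it looks for the pattern anywhere in the string.
The match spans [0:2] → '-e'.
Captured: group 1 = '-'.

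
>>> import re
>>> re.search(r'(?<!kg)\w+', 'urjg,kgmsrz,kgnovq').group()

`(?!…)`/`(?<!…)` only lets a position through if the neighbouring text does NOT match; no characters are consumed.
Unlike `match`, `search` isn't anchored — it looks for the pattern anywhere in the string.
The match spans [0:4] → 'urjg'.

'urjg'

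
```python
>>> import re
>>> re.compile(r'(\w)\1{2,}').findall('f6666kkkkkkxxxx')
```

['6', 'k', 'x']

The backreference `\1` re-matches whatever the first group consumed, character for character.
Walking the string: at [1:5] match '6666', group 1 = '6'; at [5:11] match 'kkkkkk', group 1 = 'k'; at [11:15] match 'xxxx', group 1 = 'x'.
With a single group, `findall` returns only what that group captured — 3 items.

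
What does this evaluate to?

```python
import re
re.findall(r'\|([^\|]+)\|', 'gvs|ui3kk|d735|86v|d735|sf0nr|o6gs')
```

['ui3kk', '86v', 'sf0nr']

`findall` collects group 1 from each match (3 total).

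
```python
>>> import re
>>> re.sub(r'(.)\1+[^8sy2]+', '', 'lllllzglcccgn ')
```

''

The backreference `\1` re-matches whatever the first group consumed, character for character.
`sub` substitutes '' at each match site.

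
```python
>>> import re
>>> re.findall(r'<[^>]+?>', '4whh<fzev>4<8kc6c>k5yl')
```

['<fzev>', '<8kc6c>']

With no groups in the pattern, `findall` gives back each whole match — 2 here.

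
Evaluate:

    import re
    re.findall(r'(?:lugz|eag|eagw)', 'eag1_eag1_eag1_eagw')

`|` is ordered: at each position the engine commits to the first alternative that works.
Matches: at [0:3] → 'eag'; at [5:8] → 'eag'; at [10:13] → 'eag'; at [15:18] → 'eag'.
`findall` yields the raw match text (4 of them) because the pattern has no groups.

['eag', 'eag', 'eag', 'eag']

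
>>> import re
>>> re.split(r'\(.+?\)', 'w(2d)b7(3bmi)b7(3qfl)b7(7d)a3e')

['w', 'b7', 'b7', 'b7', 'a3e']

The `?` after the quantifier makes it lazy — it takes as little as possible before letting the rest of the pattern try.
Splitting on the pattern gives 5 pieces.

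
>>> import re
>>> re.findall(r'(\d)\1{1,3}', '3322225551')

['3', '2', '5']

`\1` is not a pattern — it's the concrete string captured by group 1, re-applied verbatim.
`findall` collects group 1 from each match (3 total).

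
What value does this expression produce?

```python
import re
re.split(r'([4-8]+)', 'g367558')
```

['g3', '67558', '']

The pattern matches one or more of a character in [4-8] (captured).
Matches to split on: at [2:7] → '67558'.
Because the pattern has a capturing group, `split` also inserts each captured text between the pieces.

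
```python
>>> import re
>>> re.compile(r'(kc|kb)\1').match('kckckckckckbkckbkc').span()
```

(0, 4)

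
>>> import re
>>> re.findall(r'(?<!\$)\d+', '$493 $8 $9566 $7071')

`(?!…)`/`(?<!…)` only lets a position through if the neighbouring text does NOT match; no characters are consumed.
Matches: at [2:4] → '93'; at [10:13] → '566'; at [16:19] → '071'.
`findall` yields the raw match text (3 of them) because the pattern has no groups.

['93', '566', '071']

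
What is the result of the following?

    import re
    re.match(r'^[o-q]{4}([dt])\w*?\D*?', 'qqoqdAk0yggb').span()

The pattern matches anchored at the start of the string; then exactly 4 of a character in [o-q]; then one of [dt] (captured); then zero or more of a word character (lazy), then zero or more of a non-digit (lazy).
With the lazy modifier that quantifier settles for the fewest repetitions that let the rest of the pattern succeed (the atoms after it are unaffected and can still be greedy).
`match` is anchored at position 0; if the pattern doesn't fit there, it returns None.
The match spans [0:5] → 'qqoqd'.
Captured: group 1 = 'd'.

(0, 5)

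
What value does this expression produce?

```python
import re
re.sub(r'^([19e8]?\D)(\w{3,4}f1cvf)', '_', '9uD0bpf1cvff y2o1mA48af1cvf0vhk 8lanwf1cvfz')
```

'_f y2o1mA48af1cvf0vhk 8lanwf1cvfz'

This matches anchored at the start of the string; then optionally one of [19e8], then a non-digit (captured); then 3 to 4 of a word character, then the literal 'f1c', then the literal 'vf' (captured).
`sub` substitutes '_' at each match site.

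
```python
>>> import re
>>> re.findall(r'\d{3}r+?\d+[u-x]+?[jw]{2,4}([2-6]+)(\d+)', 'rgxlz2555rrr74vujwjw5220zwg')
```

Pattern: exactly 3 of a digit, then one or more of a literal 'r' (lazy); then one or more of a digit, then one or more of a character in [u-x] (lazy), then 2 to 4 of one of [jw]; then one or more of a character in [2-6] (captured); then one or more of a digit (captured).
Walking the string: at [6:24] match '555rrr74vujwjw5220', groups = ('522', '0').
With 2 capturing groups, `findall` returns a 2-tuple per match.

[('522', '0')]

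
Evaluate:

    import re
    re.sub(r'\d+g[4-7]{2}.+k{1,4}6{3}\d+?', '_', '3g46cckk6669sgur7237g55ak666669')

A `+?`/`*?`/`{m,n}?` starts at its minimum and grows only as far as needed for what follows to match.
`sub` substitutes '_' at each match site.

'_69'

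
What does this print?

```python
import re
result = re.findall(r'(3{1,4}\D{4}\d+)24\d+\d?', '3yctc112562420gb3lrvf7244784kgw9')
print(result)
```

Because there's exactly one group, `findall` drops the full match and keeps group 1 from each hit.

['3yctc11256', '3lrvf7']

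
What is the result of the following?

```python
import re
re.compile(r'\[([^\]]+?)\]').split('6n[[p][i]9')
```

['6n', '[p', '', 'i', '9']

Matches to split on: at [2:6] → '[[p]'; at [6:9] → '[i]'.
Because the pattern has a capturing group, `split` also inserts each captured text between the pieces.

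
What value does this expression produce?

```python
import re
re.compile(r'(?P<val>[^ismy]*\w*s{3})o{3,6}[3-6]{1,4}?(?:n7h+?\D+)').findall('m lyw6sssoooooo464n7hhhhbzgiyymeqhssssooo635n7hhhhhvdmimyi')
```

One capturing group, so `findall` returns just the captured substring from the one match — 1 in all.

[' lyw6sssoooooo464n7hhhhbzgiyymeqhssss']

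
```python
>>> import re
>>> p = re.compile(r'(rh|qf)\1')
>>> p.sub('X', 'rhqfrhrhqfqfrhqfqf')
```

`\1` has to match the exact text group 1 already captured.
Matches: at [4:8] → 'rhrh'; at [8:12] → 'qfqf'; at [14:18] → 'qfqf'.
`sub` substitutes 'X' at each match site.

'rhqfXXrhX'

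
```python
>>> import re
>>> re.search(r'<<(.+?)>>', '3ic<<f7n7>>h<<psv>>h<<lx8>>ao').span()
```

(3, 11)

A non-greedy quantifier consumes as few characters as it can — just enough that the remainder of the pattern still matches from where it stops; whatever follows it matches normally.
The match spans [3:11] → '<<f7n7>>'.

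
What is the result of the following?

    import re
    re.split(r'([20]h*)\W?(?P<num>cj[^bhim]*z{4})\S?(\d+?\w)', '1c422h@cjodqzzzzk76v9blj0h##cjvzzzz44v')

['1c42', '2h', 'cjodqzzzz', '76', 'v9blj0h##cjvzzzz44v']

This matches one of [20], then zero or more of the literal 'h' (captured); then optionally a non-word character; then the literal 'cj', then zero or more of any character except [bhim], then exactly 4 of the literal 'z' (captured as 'num'); then optionally a non-whitespace character; then one or more of a digit (lazy), then a word character (captured).
The `?` after the quantifier makes it lazy — it takes as little as possible before letting the rest of the pattern try.
Matches to split on: at [4:19] → '2h@cjodqzzzzk76'.
With a capturing group present, the delimiter's captured portion is kept in the result list.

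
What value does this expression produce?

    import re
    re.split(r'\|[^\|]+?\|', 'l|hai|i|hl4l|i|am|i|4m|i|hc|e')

Matches to split on: at [1:6] → '|hai|'; at [7:13] → '|hl4l|'; at [14:18] → '|am|'; at [19:23] → '|4m|'; at [24:28] → '|hc|'.
`split` removes every match and returns the 6 fragments in between.

['l', 'i', 'i', 'i', 'i', 'e']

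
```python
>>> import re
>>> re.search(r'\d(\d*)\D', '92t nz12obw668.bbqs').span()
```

(0, 3)

The match spans [0:3] → '92t'.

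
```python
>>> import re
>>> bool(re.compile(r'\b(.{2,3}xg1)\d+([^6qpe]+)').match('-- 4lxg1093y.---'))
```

False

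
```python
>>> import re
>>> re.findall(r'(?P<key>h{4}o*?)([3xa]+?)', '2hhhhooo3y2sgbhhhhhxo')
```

[('hhhhooo', '3'), ('hhhh', 'x')]

The pattern matches exactly 4 of the literal 'h', then zero or more of a literal 'o' (lazy) (captured as 'key'); then one or more of one of [3xa] (lazy) (captured).
Scanning left to right: at [1:9] match 'hhhhooo3', groups = ('hhhhooo', '3'); at [15:20] match 'hhhhx', groups = ('hhhh', 'x').
With 2 capturing groups, `findall` returns a 2-tuple per match.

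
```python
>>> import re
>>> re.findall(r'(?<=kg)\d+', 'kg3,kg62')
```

Because the assertion is zero-width, the text it checks is not consumed and won't appear in the result.
Walking the string: at [2:3] → '3'; at [6:8] → '62'.
No capturing groups, so `findall` returns the 2 full match strings.

['3', '62']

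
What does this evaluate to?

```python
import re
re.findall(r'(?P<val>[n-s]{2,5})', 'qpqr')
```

['qpqr']

The pattern matches 2 to 5 of a character in [n-s] (captured as 'val').
Matches: at [0:4] match 'qpqr', group 1 = 'qpqr'.
With a single group, `findall` returns only what that group captured — 1 item.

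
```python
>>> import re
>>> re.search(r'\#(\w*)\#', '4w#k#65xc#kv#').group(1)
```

'k'

`re.search` scans for the first position where the pattern succeeds.
The match spans [2:5] → '#k#'.
Captured: group 1 = 'k'.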